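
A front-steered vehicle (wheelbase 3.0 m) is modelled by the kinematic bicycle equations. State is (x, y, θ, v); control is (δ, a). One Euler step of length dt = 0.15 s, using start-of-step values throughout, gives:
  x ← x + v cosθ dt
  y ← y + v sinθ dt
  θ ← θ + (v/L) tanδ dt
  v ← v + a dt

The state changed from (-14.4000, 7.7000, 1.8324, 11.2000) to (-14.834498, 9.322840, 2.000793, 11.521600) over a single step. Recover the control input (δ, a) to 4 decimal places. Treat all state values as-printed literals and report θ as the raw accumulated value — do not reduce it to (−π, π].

δ = 0.2921, a = 2.1440

a = (v'−v)/dt = (0.321600)/0.15 = 2.1440
Δθ = θ'−θ = 0.168393;  (v·dt/L) = 11.2000·0.15/3.0 = 0.560000
tan δ = Δθ·L/(v·dt) = 0.300702  →  δ = 0.2921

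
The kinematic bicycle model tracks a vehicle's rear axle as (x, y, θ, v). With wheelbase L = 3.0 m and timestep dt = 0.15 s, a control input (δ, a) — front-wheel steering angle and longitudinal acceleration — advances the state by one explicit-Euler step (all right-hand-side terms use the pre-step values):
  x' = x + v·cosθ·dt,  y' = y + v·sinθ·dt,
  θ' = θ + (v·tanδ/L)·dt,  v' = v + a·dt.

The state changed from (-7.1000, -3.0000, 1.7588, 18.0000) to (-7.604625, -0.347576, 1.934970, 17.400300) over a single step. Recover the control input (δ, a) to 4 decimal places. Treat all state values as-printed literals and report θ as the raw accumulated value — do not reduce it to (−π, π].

a = (v'−v)/dt = (-0.599700)/0.15 = -3.9980
Δθ = θ'−θ = 0.176170;  (v·dt/L) = 18.0000·0.15/3.0 = 0.900000
tan δ = Δθ·L/(v·dt) = 0.195744  →  δ = 0.1933

δ = 0.1933, a = -3.9980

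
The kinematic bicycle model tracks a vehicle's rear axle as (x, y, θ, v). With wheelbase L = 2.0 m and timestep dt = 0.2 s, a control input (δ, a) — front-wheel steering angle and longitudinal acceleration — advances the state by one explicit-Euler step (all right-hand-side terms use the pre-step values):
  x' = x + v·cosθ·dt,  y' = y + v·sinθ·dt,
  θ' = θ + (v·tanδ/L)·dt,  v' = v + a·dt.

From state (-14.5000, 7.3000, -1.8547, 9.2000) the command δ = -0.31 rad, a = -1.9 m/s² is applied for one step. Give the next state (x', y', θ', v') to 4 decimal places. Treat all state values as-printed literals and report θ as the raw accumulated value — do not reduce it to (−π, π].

x' = -14.5000 + 9.2000·cos(-1.8547)·0.2 = -15.0154
y' = 7.3000 + 9.2000·sin(-1.8547)·0.2 = 5.5337
θ' = -1.8547 + (9.2000/2.0)·tan(-0.31)·0.2 = -2.1494
v' = 9.2000 − 1.9000·0.2 = 8.8200

(-15.0154, 5.5337, -2.1494, 8.8200)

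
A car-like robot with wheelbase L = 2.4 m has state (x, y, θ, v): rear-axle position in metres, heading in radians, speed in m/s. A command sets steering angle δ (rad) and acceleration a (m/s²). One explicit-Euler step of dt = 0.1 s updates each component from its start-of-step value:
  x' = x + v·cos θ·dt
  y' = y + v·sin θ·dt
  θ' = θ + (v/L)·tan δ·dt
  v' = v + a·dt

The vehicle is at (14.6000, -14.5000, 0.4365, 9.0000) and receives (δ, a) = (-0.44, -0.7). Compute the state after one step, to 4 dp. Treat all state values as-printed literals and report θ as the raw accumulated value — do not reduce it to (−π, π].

x' = 14.6000 + 9.0000·cos(0.4365)·0.1 = 15.4156
y' = -14.5000 + 9.0000·sin(0.4365)·0.1 = -14.1195
θ' = 0.4365 + (9.0000/2.4)·tan(-0.44)·0.1 = 0.2600
v' = 9.0000 − 0.7000·0.1 = 8.9300

(15.4156, -14.1195, 0.2600, 8.9300)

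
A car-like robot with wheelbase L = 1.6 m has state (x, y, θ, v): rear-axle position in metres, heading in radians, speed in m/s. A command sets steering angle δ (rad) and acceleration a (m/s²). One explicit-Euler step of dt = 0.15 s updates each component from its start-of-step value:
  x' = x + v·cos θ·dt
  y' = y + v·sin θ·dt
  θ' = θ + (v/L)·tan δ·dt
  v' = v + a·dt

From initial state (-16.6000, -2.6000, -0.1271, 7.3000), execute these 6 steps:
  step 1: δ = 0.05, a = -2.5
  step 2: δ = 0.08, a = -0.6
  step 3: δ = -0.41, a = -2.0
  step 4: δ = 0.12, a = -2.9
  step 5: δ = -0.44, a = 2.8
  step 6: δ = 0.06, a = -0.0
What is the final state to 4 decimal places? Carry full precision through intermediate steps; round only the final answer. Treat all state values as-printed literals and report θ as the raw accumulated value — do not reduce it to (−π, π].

(-10.7856, -3.8884, -0.4779, 6.5200)

after step 1 (δ=0.05, a=-2.5): (-15.513833, -2.738800, -0.092853, 6.925000)
after step 2 (δ=0.08, a=-0.6): (-14.479557, -2.835112, -0.040804, 6.835000)
after step 3 (δ=-0.41, a=-2.0): (-13.455161, -2.876935, -0.319308, 6.535000)
after step 4 (δ=0.12, a=-2.9): (-12.524459, -3.184645, -0.245434, 6.100000)
after step 5 (δ=-0.44, a=2.8): (-11.636880, -3.406969, -0.514662, 6.520000)
after step 6 (δ=0.06, a=-0.0): (-10.785571, -3.888380, -0.477943, 6.520000)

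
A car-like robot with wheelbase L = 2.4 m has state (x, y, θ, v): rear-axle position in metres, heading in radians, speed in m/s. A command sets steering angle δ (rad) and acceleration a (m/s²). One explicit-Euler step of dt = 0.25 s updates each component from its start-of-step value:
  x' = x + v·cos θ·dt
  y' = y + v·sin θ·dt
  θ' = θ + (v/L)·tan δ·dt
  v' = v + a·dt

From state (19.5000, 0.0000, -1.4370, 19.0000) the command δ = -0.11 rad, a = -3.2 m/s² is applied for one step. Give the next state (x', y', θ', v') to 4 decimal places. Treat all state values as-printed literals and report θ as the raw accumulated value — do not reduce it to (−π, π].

x' = 19.5000 + 19.0000·cos(-1.4370)·0.25 = 20.1336
y' = 0.0000 + 19.0000·sin(-1.4370)·0.25 = -4.7075
θ' = -1.4370 + (19.0000/2.4)·tan(-0.11)·0.25 = -1.6556
v' = 19.0000 − 3.2000·0.25 = 18.2000

(20.1336, -4.7075, -1.6556, 18.2000)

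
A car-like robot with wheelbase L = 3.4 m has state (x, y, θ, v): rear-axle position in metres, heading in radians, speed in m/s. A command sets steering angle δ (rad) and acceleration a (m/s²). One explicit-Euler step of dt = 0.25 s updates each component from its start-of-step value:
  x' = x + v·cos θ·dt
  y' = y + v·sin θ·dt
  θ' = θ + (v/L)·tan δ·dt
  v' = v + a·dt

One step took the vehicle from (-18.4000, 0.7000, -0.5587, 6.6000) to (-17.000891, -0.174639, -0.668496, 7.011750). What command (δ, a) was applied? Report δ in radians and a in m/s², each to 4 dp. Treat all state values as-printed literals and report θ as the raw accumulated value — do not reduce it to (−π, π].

δ = -0.2225, a = 1.6470

a = (v'−v)/dt = (0.411750)/0.25 = 1.6470
Δθ = θ'−θ = -0.109796;  (v·dt/L) = 6.6000·0.25/3.4 = 0.485294
tan δ = Δθ·L/(v·dt) = -0.226246  →  δ = -0.2225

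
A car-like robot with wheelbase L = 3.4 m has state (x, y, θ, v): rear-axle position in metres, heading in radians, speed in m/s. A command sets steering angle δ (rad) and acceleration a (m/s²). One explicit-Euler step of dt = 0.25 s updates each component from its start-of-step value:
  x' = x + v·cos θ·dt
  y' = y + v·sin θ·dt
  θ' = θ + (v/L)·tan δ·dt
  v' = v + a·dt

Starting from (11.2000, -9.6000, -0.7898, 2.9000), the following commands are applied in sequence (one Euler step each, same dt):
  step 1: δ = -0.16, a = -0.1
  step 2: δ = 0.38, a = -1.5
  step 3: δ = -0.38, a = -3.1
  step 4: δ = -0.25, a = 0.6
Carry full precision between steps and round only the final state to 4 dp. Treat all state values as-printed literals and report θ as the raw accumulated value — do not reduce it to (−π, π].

after step 1 (δ=-0.16, a=-0.1): (11.710391, -10.114904, -0.824212, 2.875000)
after step 2 (δ=0.38, a=-1.5): (12.198520, -10.642476, -0.739777, 2.500000)
after step 3 (δ=-0.38, a=-3.1): (12.660156, -11.063803, -0.813199, 1.725000)
after step 4 (δ=-0.25, a=0.6): (12.956502, -11.377101, -0.845586, 1.875000)

(12.9565, -11.3771, -0.8456, 1.8750)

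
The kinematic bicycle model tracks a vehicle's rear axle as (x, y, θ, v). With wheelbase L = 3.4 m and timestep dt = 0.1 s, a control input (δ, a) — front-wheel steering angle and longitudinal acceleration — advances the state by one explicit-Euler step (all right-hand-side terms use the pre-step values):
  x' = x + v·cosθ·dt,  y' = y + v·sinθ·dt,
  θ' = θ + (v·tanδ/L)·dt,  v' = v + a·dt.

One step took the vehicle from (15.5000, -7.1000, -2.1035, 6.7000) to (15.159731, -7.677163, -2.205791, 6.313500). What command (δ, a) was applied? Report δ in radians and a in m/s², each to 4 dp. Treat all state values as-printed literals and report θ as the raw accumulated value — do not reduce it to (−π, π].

a = (v'−v)/dt = (-0.386500)/0.1 = -3.8650
Δθ = θ'−θ = -0.102291;  (v·dt/L) = 6.7000·0.1/3.4 = 0.197059
tan δ = Δθ·L/(v·dt) = -0.519089  →  δ = -0.4788

δ = -0.4788, a = -3.8650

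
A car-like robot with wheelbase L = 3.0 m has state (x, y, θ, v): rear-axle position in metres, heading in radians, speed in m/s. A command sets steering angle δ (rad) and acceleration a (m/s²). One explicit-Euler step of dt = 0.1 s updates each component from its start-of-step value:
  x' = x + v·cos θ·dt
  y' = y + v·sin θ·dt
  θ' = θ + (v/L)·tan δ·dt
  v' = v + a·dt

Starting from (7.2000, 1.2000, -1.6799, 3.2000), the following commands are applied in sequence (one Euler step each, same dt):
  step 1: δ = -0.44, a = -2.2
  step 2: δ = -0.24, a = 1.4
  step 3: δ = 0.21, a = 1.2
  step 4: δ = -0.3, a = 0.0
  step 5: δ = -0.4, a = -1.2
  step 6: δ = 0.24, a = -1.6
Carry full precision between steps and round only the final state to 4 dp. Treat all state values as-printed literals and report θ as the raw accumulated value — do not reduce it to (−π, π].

(6.8718, -0.6597, -1.7859, 2.9600)

after step 1 (δ=-0.44, a=-2.2): (7.165156, 0.881903, -1.730117, 2.980000)
after step 2 (δ=-0.24, a=1.4): (7.117879, 0.587677, -1.754425, 3.120000)
after step 3 (δ=0.21, a=1.2): (7.060908, 0.280922, -1.732258, 3.240000)
after step 4 (δ=-0.3, a=0.0): (7.008822, -0.038864, -1.765667, 3.240000)
after step 5 (δ=-0.4, a=-1.2): (6.946083, -0.356731, -1.811328, 3.120000)
after step 6 (δ=0.24, a=-1.6): (6.871758, -0.659749, -1.785878, 2.960000)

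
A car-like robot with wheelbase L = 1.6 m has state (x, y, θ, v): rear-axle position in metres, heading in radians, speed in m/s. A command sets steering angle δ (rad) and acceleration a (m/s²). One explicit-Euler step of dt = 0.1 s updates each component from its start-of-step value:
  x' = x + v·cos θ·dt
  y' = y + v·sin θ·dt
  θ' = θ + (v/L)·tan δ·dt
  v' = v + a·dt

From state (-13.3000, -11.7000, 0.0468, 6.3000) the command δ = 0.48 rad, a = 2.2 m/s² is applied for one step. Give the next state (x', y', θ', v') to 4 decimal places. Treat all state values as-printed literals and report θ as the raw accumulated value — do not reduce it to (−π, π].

(-12.6707, -11.6705, 0.2518, 6.5200)

x' = -13.3000 + 6.3000·cos(0.0468)·0.1 = -12.6707
y' = -11.7000 + 6.3000·sin(0.0468)·0.1 = -11.6705
θ' = 0.0468 + (6.3000/1.6)·tan(0.48)·0.1 = 0.2518
v' = 6.3000 + 2.2000·0.1 = 6.5200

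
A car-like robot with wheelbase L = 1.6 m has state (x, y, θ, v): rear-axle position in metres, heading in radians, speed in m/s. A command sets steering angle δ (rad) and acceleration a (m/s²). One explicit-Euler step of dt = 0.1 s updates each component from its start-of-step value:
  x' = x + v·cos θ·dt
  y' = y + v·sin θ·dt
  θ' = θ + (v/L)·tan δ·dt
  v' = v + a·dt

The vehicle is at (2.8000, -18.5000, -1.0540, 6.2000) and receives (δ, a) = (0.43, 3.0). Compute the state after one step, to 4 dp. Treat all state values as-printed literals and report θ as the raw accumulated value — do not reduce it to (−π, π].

(3.1063, -19.0390, -0.8763, 6.5000)

x' = 2.8000 + 6.2000·cos(-1.0540)·0.1 = 3.1063
y' = -18.5000 + 6.2000·sin(-1.0540)·0.1 = -19.0390
θ' = -1.0540 + (6.2000/1.6)·tan(0.43)·0.1 = -0.8763
v' = 6.2000 + 3.0000·0.1 = 6.5000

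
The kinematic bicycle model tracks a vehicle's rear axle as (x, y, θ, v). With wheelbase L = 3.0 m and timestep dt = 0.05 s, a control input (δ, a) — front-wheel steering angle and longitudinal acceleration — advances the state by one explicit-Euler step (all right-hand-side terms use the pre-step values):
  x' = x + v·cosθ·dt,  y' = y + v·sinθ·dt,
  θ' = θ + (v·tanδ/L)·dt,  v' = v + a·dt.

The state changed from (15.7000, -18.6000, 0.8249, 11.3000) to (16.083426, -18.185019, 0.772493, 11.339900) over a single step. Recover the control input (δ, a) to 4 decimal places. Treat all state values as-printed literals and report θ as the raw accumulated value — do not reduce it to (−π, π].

a = (v'−v)/dt = (0.039900)/0.05 = 0.7980
Δθ = θ'−θ = -0.052407;  (v·dt/L) = 11.3000·0.05/3.0 = 0.188333
tan δ = Δθ·L/(v·dt) = -0.278267  →  δ = -0.2714

δ = -0.2714, a = 0.7980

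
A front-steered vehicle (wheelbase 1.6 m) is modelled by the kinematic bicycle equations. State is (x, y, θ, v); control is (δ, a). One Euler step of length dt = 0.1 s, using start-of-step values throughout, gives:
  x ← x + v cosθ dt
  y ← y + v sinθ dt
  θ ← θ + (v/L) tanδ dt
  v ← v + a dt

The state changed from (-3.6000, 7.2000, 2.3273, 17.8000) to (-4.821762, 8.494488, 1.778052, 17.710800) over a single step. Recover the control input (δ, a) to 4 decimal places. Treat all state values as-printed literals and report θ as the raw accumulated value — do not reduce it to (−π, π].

a = (v'−v)/dt = (-0.089200)/0.1 = -0.8920
Δθ = θ'−θ = -0.549248;  (v·dt/L) = 17.8000·0.1/1.6 = 1.112500
tan δ = Δθ·L/(v·dt) = -0.493706  →  δ = -0.4586

δ = -0.4586, a = -0.8920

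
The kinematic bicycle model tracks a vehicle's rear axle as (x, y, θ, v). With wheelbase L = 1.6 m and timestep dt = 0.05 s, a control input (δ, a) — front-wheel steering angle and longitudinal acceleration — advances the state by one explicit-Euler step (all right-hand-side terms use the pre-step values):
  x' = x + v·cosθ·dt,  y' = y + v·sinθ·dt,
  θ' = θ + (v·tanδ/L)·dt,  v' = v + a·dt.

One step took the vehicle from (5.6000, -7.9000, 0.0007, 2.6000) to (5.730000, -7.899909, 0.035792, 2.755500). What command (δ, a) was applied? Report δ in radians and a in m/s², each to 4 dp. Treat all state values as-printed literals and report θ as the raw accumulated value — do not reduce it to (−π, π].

a = (v'−v)/dt = (0.155500)/0.05 = 3.1100
Δθ = θ'−θ = 0.035092;  (v·dt/L) = 2.6000·0.05/1.6 = 0.081250
tan δ = Δθ·L/(v·dt) = 0.431902  →  δ = 0.4077

δ = 0.4077, a = 3.1100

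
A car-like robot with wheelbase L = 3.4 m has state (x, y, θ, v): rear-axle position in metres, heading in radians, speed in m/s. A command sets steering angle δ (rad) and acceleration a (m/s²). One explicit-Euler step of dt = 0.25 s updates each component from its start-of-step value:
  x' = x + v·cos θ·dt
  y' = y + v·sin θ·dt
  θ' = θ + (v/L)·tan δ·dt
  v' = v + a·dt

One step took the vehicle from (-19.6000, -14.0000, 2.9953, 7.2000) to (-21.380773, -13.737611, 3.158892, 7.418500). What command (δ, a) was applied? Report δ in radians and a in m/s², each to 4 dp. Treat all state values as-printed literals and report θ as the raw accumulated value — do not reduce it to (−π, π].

a = (v'−v)/dt = (0.218500)/0.25 = 0.8740
Δθ = θ'−θ = 0.163592;  (v·dt/L) = 7.2000·0.25/3.4 = 0.529412
tan δ = Δθ·L/(v·dt) = 0.309007  →  δ = 0.2997

δ = 0.2997, a = 0.8740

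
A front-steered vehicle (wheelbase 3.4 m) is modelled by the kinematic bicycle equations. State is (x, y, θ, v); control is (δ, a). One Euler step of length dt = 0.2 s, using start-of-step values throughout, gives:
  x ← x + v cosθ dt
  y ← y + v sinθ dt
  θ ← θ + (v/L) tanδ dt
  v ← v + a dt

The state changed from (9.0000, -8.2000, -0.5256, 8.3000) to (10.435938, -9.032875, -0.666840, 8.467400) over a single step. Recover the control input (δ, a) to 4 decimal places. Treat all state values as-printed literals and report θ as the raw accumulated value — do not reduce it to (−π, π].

a = (v'−v)/dt = (0.167400)/0.2 = 0.8370
Δθ = θ'−θ = -0.141240;  (v·dt/L) = 8.3000·0.2/3.4 = 0.488235
tan δ = Δθ·L/(v·dt) = -0.289287  →  δ = -0.2816

δ = -0.2816, a = 0.8370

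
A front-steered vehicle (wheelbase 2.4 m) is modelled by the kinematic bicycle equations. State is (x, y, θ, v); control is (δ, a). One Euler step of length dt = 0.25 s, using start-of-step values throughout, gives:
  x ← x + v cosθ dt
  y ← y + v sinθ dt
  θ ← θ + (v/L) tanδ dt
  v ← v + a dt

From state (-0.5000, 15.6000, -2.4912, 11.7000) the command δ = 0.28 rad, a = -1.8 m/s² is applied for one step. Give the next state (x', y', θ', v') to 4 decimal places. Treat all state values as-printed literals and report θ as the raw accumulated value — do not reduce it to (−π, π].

(-2.8278, 13.8289, -2.1407, 11.2500)

x' = -0.5000 + 11.7000·cos(-2.4912)·0.25 = -2.8278
y' = 15.6000 + 11.7000·sin(-2.4912)·0.25 = 13.8289
θ' = -2.4912 + (11.7000/2.4)·tan(0.28)·0.25 = -2.1407
v' = 11.7000 − 1.8000·0.25 = 11.2500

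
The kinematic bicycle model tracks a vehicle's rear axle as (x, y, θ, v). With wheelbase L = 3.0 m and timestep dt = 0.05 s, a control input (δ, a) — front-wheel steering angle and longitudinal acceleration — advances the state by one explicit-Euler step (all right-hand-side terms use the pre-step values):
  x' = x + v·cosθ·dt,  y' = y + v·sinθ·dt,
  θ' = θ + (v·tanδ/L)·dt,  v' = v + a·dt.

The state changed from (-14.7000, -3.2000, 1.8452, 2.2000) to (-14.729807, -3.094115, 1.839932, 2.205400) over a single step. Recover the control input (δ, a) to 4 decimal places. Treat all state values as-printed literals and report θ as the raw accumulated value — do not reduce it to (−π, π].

δ = -0.1427, a = 0.1080

a = (v'−v)/dt = (0.005400)/0.05 = 0.1080
Δθ = θ'−θ = -0.005268;  (v·dt/L) = 2.2000·0.05/3.0 = 0.036667
tan δ = Δθ·L/(v·dt) = -0.143673  →  δ = -0.1427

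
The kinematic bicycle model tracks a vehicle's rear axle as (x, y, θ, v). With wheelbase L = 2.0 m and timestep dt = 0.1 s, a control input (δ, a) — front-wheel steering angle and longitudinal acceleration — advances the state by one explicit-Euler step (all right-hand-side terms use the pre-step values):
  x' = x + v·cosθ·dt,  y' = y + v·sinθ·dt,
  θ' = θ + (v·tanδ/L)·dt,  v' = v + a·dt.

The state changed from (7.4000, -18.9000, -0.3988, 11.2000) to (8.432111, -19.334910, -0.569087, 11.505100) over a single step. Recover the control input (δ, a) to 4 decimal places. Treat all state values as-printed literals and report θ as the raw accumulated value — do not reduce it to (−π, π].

a = (v'−v)/dt = (0.305100)/0.1 = 3.0510
Δθ = θ'−θ = -0.170287;  (v·dt/L) = 11.2000·0.1/2.0 = 0.560000
tan δ = Δθ·L/(v·dt) = -0.304084  →  δ = -0.2952

δ = -0.2952, a = 3.0510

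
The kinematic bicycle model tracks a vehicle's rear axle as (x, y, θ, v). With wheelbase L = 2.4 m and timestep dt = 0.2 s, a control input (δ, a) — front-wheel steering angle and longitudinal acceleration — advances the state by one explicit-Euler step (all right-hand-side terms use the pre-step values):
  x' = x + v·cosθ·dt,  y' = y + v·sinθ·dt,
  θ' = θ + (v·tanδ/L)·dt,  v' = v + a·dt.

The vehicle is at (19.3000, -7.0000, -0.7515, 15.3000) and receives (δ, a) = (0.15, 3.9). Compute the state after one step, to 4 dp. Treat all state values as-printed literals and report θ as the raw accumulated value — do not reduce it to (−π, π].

(21.5358, -9.0892, -0.5588, 16.0800)

x' = 19.3000 + 15.3000·cos(-0.7515)·0.2 = 21.5358
y' = -7.0000 + 15.3000·sin(-0.7515)·0.2 = -9.0892
θ' = -0.7515 + (15.3000/2.4)·tan(0.15)·0.2 = -0.5588
v' = 15.3000 + 3.9000·0.2 = 16.0800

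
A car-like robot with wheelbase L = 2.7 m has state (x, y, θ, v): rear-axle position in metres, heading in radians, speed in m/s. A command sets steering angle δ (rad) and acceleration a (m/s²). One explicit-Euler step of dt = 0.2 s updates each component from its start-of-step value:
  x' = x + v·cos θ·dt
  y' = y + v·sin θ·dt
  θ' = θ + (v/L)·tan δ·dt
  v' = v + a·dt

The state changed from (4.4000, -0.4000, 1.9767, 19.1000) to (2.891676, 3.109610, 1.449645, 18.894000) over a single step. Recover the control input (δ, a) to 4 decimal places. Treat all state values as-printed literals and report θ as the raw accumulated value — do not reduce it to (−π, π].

δ = -0.3566, a = -1.0300

a = (v'−v)/dt = (-0.206000)/0.2 = -1.0300
Δθ = θ'−θ = -0.527055;  (v·dt/L) = 19.1000·0.2/2.7 = 1.414815
tan δ = Δθ·L/(v·dt) = -0.372526  →  δ = -0.3566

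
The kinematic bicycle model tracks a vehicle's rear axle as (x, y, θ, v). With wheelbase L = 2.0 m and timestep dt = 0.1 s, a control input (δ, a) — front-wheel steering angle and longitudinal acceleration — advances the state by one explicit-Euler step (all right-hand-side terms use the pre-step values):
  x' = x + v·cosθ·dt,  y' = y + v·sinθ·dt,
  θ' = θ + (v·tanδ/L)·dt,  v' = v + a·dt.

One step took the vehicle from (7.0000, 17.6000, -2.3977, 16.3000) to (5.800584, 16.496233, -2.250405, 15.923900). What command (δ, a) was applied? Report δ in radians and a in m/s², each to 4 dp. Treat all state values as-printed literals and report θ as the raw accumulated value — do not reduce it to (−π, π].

a = (v'−v)/dt = (-0.376100)/0.1 = -3.7610
Δθ = θ'−θ = 0.147295;  (v·dt/L) = 16.3000·0.1/2.0 = 0.815000
tan δ = Δθ·L/(v·dt) = 0.180730  →  δ = 0.1788

δ = 0.1788, a = -3.7610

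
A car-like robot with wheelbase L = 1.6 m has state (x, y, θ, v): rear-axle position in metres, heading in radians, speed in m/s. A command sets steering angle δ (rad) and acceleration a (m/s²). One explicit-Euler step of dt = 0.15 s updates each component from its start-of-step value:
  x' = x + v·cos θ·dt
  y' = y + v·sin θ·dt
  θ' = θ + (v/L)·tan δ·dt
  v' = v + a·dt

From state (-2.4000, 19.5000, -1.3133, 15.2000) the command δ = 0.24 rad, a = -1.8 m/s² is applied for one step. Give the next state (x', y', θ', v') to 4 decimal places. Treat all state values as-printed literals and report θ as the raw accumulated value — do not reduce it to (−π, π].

x' = -2.4000 + 15.2000·cos(-1.3133)·0.15 = -1.8194
y' = 19.5000 + 15.2000·sin(-1.3133)·0.15 = 17.2952
θ' = -1.3133 + (15.2000/1.6)·tan(0.24)·0.15 = -0.9646
v' = 15.2000 − 1.8000·0.15 = 14.9300

(-1.8194, 17.2952, -0.9646, 14.9300)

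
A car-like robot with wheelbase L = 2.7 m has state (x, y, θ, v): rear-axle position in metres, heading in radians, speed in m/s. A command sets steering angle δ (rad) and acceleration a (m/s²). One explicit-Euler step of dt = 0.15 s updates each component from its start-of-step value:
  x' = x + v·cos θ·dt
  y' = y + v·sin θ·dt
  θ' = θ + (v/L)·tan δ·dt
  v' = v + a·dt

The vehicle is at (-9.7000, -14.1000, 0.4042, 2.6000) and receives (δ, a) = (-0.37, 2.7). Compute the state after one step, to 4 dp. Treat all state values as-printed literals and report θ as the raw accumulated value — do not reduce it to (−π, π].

x' = -9.7000 + 2.6000·cos(0.4042)·0.15 = -9.3414
y' = -14.1000 + 2.6000·sin(0.4042)·0.15 = -13.9466
θ' = 0.4042 + (2.6000/2.7)·tan(-0.37)·0.15 = 0.3482
v' = 2.6000 + 2.7000·0.15 = 3.0050

(-9.3414, -13.9466, 0.3482, 3.0050)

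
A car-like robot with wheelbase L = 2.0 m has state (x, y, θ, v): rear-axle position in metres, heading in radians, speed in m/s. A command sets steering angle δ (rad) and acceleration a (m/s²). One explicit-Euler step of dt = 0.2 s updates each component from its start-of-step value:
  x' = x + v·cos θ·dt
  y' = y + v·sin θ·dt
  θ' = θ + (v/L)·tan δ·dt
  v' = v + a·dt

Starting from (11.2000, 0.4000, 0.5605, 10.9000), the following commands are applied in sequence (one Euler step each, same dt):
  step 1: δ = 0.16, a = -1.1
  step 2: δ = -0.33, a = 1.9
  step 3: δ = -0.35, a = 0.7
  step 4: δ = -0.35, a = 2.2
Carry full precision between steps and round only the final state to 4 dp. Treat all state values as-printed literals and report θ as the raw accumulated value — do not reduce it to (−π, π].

(18.9296, 3.7204, -0.4420, 11.6400)

after step 1 (δ=0.16, a=-1.1): (13.046437, 1.558909, 0.736404, 10.680000)
after step 2 (δ=-0.33, a=1.9): (14.628975, 2.993506, 0.370587, 11.060000)
after step 3 (δ=-0.35, a=0.7): (16.690814, 3.794610, -0.033134, 11.200000)
after step 4 (δ=-0.35, a=2.2): (18.929584, 3.720402, -0.441966, 11.640000)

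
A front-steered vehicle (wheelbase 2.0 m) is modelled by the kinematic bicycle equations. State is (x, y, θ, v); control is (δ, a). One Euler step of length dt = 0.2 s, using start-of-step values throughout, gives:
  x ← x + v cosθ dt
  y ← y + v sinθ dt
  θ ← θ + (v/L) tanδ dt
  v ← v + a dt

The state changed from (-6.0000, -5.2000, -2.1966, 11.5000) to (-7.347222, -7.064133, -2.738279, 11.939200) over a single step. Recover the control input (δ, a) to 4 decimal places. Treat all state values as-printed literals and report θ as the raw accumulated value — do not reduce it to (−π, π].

a = (v'−v)/dt = (0.439200)/0.2 = 2.1960
Δθ = θ'−θ = -0.541679;  (v·dt/L) = 11.5000·0.2/2.0 = 1.150000
tan δ = Δθ·L/(v·dt) = -0.471025  →  δ = -0.4402

δ = -0.4402, a = 2.1960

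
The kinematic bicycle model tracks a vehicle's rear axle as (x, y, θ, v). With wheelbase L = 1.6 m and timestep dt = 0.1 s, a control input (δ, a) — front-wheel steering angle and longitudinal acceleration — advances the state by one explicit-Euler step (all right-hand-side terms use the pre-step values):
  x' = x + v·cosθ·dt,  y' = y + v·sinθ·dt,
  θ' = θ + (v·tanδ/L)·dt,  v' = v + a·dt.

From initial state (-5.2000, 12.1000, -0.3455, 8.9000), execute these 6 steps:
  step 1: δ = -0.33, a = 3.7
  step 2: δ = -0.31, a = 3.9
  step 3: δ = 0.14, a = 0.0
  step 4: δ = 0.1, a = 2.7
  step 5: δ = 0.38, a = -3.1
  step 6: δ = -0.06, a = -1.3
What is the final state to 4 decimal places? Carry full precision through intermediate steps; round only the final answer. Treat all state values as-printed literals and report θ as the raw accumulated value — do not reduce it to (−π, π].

after step 1 (δ=-0.33, a=3.7): (-4.362593, 11.798586, -0.536029, 9.270000)
after step 2 (δ=-0.31, a=3.9): (-3.565611, 11.325143, -0.721619, 9.660000)
after step 3 (δ=0.14, a=0.0): (-2.840399, 10.687002, -0.636538, 9.660000)
after step 4 (δ=0.1, a=2.7): (-2.063582, 10.112798, -0.575961, 9.930000)
after step 5 (δ=0.38, a=-3.1): (-1.230783, 9.571969, -0.328075, 9.620000)
after step 6 (δ=-0.06, a=-1.3): (-0.320092, 9.261993, -0.364193, 9.490000)

(-0.3201, 9.2620, -0.3642, 9.4900)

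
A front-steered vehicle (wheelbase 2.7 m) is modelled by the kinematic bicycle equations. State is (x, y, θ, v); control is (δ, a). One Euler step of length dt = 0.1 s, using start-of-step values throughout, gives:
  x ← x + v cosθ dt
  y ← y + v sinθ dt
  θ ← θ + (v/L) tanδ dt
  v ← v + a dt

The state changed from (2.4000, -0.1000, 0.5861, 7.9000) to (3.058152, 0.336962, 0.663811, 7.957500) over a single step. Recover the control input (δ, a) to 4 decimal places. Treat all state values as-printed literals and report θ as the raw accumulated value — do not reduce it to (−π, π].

a = (v'−v)/dt = (0.057500)/0.1 = 0.5750
Δθ = θ'−θ = 0.077711;  (v·dt/L) = 7.9000·0.1/2.7 = 0.292593
tan δ = Δθ·L/(v·dt) = 0.265595  →  δ = 0.2596

δ = 0.2596, a = 0.5750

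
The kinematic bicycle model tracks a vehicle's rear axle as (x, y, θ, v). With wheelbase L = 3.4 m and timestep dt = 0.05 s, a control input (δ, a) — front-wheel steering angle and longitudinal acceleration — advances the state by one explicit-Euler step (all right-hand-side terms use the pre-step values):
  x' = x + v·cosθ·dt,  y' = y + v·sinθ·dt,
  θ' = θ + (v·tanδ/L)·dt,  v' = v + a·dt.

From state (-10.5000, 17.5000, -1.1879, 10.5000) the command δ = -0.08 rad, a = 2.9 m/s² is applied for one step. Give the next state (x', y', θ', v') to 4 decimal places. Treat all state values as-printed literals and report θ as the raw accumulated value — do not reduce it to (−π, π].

(-10.3039, 17.0130, -1.2003, 10.6450)

x' = -10.5000 + 10.5000·cos(-1.1879)·0.05 = -10.3039
y' = 17.5000 + 10.5000·sin(-1.1879)·0.05 = 17.0130
θ' = -1.1879 + (10.5000/3.4)·tan(-0.08)·0.05 = -1.2003
v' = 10.5000 + 2.9000·0.05 = 10.6450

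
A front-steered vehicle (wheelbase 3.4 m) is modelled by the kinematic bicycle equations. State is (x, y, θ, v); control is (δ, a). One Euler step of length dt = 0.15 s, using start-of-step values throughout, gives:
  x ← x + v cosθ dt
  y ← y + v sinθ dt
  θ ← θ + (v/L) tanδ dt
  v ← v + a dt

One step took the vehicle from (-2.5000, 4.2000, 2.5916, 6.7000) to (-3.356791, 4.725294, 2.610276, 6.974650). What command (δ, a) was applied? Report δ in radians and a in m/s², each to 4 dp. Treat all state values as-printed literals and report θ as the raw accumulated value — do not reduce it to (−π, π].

δ = 0.0631, a = 1.8310

a = (v'−v)/dt = (0.274650)/0.15 = 1.8310
Δθ = θ'−θ = 0.018676;  (v·dt/L) = 6.7000·0.15/3.4 = 0.295588
tan δ = Δθ·L/(v·dt) = 0.063182  →  δ = 0.0631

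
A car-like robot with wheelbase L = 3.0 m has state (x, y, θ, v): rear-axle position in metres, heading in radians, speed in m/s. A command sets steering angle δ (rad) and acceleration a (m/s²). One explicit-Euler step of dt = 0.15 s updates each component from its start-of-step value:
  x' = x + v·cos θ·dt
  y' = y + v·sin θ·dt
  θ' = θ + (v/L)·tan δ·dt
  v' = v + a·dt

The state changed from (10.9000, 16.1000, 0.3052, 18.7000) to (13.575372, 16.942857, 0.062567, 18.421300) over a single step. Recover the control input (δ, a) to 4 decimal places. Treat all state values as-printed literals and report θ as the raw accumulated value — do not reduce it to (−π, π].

δ = -0.2539, a = -1.8580

a = (v'−v)/dt = (-0.278700)/0.15 = -1.8580
Δθ = θ'−θ = -0.242633;  (v·dt/L) = 18.7000·0.15/3.0 = 0.935000
tan δ = Δθ·L/(v·dt) = -0.259501  →  δ = -0.2539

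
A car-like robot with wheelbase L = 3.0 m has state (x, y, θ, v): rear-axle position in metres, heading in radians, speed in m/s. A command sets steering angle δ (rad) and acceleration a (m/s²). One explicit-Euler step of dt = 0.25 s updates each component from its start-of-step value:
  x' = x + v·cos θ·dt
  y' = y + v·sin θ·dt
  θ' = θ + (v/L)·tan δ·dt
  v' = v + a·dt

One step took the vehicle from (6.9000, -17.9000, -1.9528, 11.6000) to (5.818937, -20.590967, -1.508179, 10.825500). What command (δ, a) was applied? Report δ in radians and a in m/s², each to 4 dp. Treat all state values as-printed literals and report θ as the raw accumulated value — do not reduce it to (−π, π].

δ = 0.4311, a = -3.0980

a = (v'−v)/dt = (-0.774500)/0.25 = -3.0980
Δθ = θ'−θ = 0.444621;  (v·dt/L) = 11.6000·0.25/3.0 = 0.966667
tan δ = Δθ·L/(v·dt) = 0.459953  →  δ = 0.4311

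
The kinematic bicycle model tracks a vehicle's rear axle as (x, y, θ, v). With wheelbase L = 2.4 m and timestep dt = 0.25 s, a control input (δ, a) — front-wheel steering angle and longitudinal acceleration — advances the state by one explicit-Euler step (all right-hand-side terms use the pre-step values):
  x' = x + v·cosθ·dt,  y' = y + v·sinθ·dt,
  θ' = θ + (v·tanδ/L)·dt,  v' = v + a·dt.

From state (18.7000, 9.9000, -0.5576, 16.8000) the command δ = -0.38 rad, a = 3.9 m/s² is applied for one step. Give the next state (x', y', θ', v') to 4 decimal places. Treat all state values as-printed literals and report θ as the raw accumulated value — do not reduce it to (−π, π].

(22.2638, 7.6776, -1.2566, 17.7750)

x' = 18.7000 + 16.8000·cos(-0.5576)·0.25 = 22.2638
y' = 9.9000 + 16.8000·sin(-0.5576)·0.25 = 7.6776
θ' = -0.5576 + (16.8000/2.4)·tan(-0.38)·0.25 = -1.2566
v' = 16.8000 + 3.9000·0.25 = 17.7750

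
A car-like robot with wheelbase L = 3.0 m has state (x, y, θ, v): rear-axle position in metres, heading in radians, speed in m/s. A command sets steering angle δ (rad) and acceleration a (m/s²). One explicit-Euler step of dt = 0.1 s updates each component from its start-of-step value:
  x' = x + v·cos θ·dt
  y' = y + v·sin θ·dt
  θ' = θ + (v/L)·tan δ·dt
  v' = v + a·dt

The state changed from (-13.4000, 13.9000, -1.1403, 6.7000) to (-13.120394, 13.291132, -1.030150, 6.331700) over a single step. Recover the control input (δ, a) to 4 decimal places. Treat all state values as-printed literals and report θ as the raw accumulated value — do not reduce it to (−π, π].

a = (v'−v)/dt = (-0.368300)/0.1 = -3.6830
Δθ = θ'−θ = 0.110150;  (v·dt/L) = 6.7000·0.1/3.0 = 0.223333
tan δ = Δθ·L/(v·dt) = 0.493209  →  δ = 0.4582

δ = 0.4582, a = -3.6830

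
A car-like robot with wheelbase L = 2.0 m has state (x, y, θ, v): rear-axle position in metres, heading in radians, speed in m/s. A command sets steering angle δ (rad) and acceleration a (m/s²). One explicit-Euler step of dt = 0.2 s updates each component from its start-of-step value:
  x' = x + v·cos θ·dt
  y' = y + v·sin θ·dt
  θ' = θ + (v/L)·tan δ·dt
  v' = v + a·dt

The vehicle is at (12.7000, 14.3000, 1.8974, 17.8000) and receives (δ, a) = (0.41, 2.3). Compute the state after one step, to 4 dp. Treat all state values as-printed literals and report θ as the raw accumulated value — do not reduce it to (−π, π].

(11.5579, 17.6718, 2.6710, 18.2600)

x' = 12.7000 + 17.8000·cos(1.8974)·0.2 = 11.5579
y' = 14.3000 + 17.8000·sin(1.8974)·0.2 = 17.6718
θ' = 1.8974 + (17.8000/2.0)·tan(0.41)·0.2 = 2.6710
v' = 17.8000 + 2.3000·0.2 = 18.2600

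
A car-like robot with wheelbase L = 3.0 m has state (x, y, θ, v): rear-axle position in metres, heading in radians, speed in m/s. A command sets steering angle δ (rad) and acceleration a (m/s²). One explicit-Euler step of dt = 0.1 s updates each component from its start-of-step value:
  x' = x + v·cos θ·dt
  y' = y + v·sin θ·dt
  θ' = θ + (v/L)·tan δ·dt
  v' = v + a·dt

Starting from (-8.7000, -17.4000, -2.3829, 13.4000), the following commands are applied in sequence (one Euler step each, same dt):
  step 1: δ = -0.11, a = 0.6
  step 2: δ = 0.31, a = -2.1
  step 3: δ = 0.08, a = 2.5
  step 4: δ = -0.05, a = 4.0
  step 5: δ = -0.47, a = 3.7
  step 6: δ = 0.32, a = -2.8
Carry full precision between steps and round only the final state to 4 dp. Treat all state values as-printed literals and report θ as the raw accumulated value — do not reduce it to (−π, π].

(-14.4696, -23.1447, -2.3533, 13.9900)

after step 1 (δ=-0.11, a=0.6): (-9.672486, -18.321884, -2.432232, 13.460000)
after step 2 (δ=0.31, a=-2.1): (-10.693803, -19.198599, -2.288512, 13.250000)
after step 3 (δ=0.08, a=2.5): (-11.565210, -20.196735, -2.253103, 13.500000)
after step 4 (δ=-0.05, a=4.0): (-12.416500, -21.244497, -2.275622, 13.900000)
after step 5 (δ=-0.47, a=3.7): (-13.317082, -22.303294, -2.510980, 14.270000)
after step 6 (δ=0.32, a=-2.8): (-14.469622, -23.144710, -2.353349, 13.990000)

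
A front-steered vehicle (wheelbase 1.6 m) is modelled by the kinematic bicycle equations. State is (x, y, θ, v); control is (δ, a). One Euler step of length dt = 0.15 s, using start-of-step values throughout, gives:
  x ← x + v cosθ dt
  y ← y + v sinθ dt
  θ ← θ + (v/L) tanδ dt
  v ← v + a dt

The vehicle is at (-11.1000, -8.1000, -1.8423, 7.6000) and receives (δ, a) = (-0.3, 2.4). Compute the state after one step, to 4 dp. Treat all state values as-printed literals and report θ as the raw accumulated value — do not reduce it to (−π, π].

x' = -11.1000 + 7.6000·cos(-1.8423)·0.15 = -11.4057
y' = -8.1000 + 7.6000·sin(-1.8423)·0.15 = -9.1982
θ' = -1.8423 + (7.6000/1.6)·tan(-0.3)·0.15 = -2.0627
v' = 7.6000 + 2.4000·0.15 = 7.9600

(-11.4057, -9.1982, -2.0627, 7.9600)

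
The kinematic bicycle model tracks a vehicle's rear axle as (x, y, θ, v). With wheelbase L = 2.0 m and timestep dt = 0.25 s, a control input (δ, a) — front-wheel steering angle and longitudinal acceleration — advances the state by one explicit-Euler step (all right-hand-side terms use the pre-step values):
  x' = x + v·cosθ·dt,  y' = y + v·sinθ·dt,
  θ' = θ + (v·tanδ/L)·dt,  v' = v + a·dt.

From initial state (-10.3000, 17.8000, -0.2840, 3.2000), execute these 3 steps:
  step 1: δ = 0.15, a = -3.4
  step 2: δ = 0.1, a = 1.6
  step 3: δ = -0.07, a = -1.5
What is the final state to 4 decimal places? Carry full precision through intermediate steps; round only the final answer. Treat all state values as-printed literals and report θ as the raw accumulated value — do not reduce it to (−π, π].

(-8.2846, 17.3130, -0.2182, 2.3750)

after step 1 (δ=0.15, a=-3.4): (-9.532046, 17.575842, -0.223546, 2.350000)
after step 2 (δ=0.1, a=1.6): (-8.959165, 17.445600, -0.194073, 2.750000)
after step 3 (δ=-0.07, a=-1.5): (-8.284571, 17.313011, -0.218174, 2.375000)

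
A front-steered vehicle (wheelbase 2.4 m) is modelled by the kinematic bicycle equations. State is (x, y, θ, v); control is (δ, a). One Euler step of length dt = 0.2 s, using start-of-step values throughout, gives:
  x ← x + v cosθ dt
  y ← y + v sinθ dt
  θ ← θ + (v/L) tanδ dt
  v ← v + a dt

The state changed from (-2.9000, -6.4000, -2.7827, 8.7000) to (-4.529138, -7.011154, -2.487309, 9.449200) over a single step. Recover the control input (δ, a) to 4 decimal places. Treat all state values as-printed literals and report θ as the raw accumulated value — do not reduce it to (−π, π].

a = (v'−v)/dt = (0.749200)/0.2 = 3.7460
Δθ = θ'−θ = 0.295391;  (v·dt/L) = 8.7000·0.2/2.4 = 0.725000
tan δ = Δθ·L/(v·dt) = 0.407436  →  δ = 0.3869

δ = 0.3869, a = 3.7460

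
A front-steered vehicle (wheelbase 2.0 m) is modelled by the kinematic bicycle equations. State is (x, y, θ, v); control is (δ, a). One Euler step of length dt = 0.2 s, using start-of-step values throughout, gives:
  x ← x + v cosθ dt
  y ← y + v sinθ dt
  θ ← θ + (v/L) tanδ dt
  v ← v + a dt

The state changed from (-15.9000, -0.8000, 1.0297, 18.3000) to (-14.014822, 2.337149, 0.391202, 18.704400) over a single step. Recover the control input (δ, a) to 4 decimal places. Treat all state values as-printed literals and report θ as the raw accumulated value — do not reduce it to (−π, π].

a = (v'−v)/dt = (0.404400)/0.2 = 2.0220
Δθ = θ'−θ = -0.638498;  (v·dt/L) = 18.3000·0.2/2.0 = 1.830000
tan δ = Δθ·L/(v·dt) = -0.348906  →  δ = -0.3357

δ = -0.3357, a = 2.0220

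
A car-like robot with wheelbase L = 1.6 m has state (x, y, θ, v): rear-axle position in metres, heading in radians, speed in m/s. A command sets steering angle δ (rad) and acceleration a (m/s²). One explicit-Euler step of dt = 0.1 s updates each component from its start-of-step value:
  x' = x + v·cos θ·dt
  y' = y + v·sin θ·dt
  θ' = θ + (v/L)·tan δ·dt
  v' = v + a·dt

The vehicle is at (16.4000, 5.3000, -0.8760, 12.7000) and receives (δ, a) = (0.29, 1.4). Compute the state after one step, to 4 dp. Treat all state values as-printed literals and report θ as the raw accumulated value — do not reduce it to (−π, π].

(17.2131, 4.3244, -0.6391, 12.8400)

x' = 16.4000 + 12.7000·cos(-0.8760)·0.1 = 17.2131
y' = 5.3000 + 12.7000·sin(-0.8760)·0.1 = 4.3244
θ' = -0.8760 + (12.7000/1.6)·tan(0.29)·0.1 = -0.6391
v' = 12.7000 + 1.4000·0.1 = 12.8400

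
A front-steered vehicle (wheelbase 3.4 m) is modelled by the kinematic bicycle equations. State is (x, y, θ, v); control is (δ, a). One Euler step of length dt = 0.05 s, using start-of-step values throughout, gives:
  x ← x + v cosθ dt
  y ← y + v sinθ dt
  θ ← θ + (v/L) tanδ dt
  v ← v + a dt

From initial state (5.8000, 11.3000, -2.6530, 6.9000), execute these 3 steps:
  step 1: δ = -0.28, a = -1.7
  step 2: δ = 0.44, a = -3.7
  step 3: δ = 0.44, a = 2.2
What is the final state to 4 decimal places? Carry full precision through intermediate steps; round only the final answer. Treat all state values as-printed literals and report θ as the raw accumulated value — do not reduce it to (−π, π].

(4.9001, 10.8261, -2.5891, 6.7400)

after step 1 (δ=-0.28, a=-1.7): (5.495367, 11.138063, -2.682178, 6.815000)
after step 2 (δ=0.44, a=-3.7): (5.189949, 10.986966, -2.634996, 6.630000)
after step 3 (δ=0.44, a=2.2): (4.900085, 10.826121, -2.589095, 6.740000)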